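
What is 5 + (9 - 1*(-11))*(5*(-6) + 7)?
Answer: -455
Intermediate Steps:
5 + (9 - 1*(-11))*(5*(-6) + 7) = 5 + (9 + 11)*(-30 + 7) = 5 + 20*(-23) = 5 - 460 = -455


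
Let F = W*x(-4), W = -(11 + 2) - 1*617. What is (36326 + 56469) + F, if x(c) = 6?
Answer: 89015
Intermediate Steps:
W = -630 (W = -1*13 - 617 = -13 - 617 = -630)
F = -3780 (F = -630*6 = -3780)
(36326 + 56469) + F = (36326 + 56469) - 3780 = 92795 - 3780 = 89015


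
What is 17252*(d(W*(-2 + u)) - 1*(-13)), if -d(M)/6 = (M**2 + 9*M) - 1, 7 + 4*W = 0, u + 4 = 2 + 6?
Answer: 2320394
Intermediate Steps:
u = 4 (u = -4 + (2 + 6) = -4 + 8 = 4)
W = -7/4 (W = -7/4 + (1/4)*0 = -7/4 + 0 = -7/4 ≈ -1.7500)
d(M) = 6 - 54*M - 6*M**2 (d(M) = -6*((M**2 + 9*M) - 1) = -6*(-1 + M**2 + 9*M) = 6 - 54*M - 6*M**2)
17252*(d(W*(-2 + u)) - 1*(-13)) = 17252*((6 - (-189)*(-2 + 4)/2 - 6*49*(-2 + 4)**2/16) - 1*(-13)) = 17252*((6 - (-189)*2/2 - 6*(-7/4*2)**2) + 13) = 17252*((6 - 54*(-7/2) - 6*(-7/2)**2) + 13) = 17252*((6 + 189 - 6*49/4) + 13) = 17252*((6 + 189 - 147/2) + 13) = 17252*(243/2 + 13) = 17252*(269/2) = 2320394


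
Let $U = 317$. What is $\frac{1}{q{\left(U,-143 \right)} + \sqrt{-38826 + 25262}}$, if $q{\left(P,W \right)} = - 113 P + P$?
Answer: $- \frac{8876}{315136895} - \frac{i \sqrt{3391}}{630273790} \approx -2.8166 \cdot 10^{-5} - 9.2392 \cdot 10^{-8} i$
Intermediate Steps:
$q{\left(P,W \right)} = - 112 P$
$\frac{1}{q{\left(U,-143 \right)} + \sqrt{-38826 + 25262}} = \frac{1}{\left(-112\right) 317 + \sqrt{-38826 + 25262}} = \frac{1}{-35504 + \sqrt{-13564}} = \frac{1}{-35504 + 2 i \sqrt{3391}}$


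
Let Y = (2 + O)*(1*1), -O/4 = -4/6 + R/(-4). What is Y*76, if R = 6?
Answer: 2432/3 ≈ 810.67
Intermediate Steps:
O = 26/3 (O = -4*(-4/6 + 6/(-4)) = -4*(-4*⅙ + 6*(-¼)) = -4*(-⅔ - 3/2) = -4*(-13/6) = 26/3 ≈ 8.6667)
Y = 32/3 (Y = (2 + 26/3)*(1*1) = (32/3)*1 = 32/3 ≈ 10.667)
Y*76 = (32/3)*76 = 2432/3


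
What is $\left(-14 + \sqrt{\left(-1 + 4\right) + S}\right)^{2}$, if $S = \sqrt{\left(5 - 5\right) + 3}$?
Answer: $\left(14 - \sqrt{3 + \sqrt{3}}\right)^{2} \approx 139.82$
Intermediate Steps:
$S = \sqrt{3}$ ($S = \sqrt{0 + 3} = \sqrt{3} \approx 1.732$)
$\left(-14 + \sqrt{\left(-1 + 4\right) + S}\right)^{2} = \left(-14 + \sqrt{\left(-1 + 4\right) + \sqrt{3}}\right)^{2} = \left(-14 + \sqrt{3 + \sqrt{3}}\right)^{2}$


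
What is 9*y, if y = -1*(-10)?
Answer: 90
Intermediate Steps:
y = 10
9*y = 9*10 = 90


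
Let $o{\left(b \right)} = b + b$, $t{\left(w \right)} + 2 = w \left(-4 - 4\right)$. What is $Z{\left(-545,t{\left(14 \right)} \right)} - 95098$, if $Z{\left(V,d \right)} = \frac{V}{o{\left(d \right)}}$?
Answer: $- \frac{21681799}{228} \approx -95096.0$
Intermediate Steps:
$t{\left(w \right)} = -2 - 8 w$ ($t{\left(w \right)} = -2 + w \left(-4 - 4\right) = -2 + w \left(-8\right) = -2 - 8 w$)
$o{\left(b \right)} = 2 b$
$Z{\left(V,d \right)} = \frac{V}{2 d}$
$Z{\left(-545,t{\left(14 \right)} \right)} - 95098 = \frac{1}{2} \left(-545\right) \frac{1}{-2 - 112} - 95098 = \frac{1}{2} \left(-545\right) \frac{1}{-114} - 95098 = \frac{1}{2} \left(-545\right) \left(- \frac{1}{114}\right) - 95098 = \frac{545}{228} - 95098 = - \frac{21681799}{228}$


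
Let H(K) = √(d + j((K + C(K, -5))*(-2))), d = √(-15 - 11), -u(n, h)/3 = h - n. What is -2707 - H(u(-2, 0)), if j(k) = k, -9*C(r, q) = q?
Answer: -2707 - √(98 + 9*I*√26)/3 ≈ -2710.4 - 0.75324*I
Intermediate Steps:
u(n, h) = -3*h + 3*n (u(n, h) = -3*(h - n) = -3*h + 3*n)
d = I*√26 (d = √(-26) = I*√26 ≈ 5.099*I)
C(r, q) = -q/9
H(K) = √(-10/9 - 2*K + I*√26) (H(K) = √(I*√26 + (K - ⅑*(-5))*(-2)) = √(I*√26 + (K + 5/9)*(-2)) = √(I*√26 + (5/9 + K)*(-2)) = √(I*√26 + (-10/9 - 2*K)) = √(-10/9 - 2*K + I*√26))
-2707 - H(u(-2, 0)) = -2707 - √(-10 - 18*(-3*0 + 3*(-2)) + 9*I*√26)/3 = -2707 - √(-10 - 18*(0 - 6) + 9*I*√26)/3 = -2707 - √(-10 - 18*(-6) + 9*I*√26)/3 = -2707 - √(-10 + 108 + 9*I*√26)/3 = -2707 - √(98 + 9*I*√26)/3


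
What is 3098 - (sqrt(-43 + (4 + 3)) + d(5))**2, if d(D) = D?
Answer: 3109 - 60*I ≈ 3109.0 - 60.0*I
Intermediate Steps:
3098 - (sqrt(-43 + (4 + 3)) + d(5))**2 = 3098 - (sqrt(-43 + (4 + 3)) + 5)**2 = 3098 - (sqrt(-43 + 7) + 5)**2 = 3098 - (sqrt(-36) + 5)**2 = 3098 - (6*I + 5)**2 = 3098 - (5 + 6*I)**2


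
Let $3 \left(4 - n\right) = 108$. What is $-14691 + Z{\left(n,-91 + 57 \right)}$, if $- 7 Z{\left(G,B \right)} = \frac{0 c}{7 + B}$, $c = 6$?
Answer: $-14691$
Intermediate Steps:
$n = -32$ ($n = 4 - 36 = -32$)
$Z{\left(G,B \right)} = 0$ ($Z{\left(G,B \right)} = - \frac{0 \cdot 6 \frac{1}{7 + B}}{7} = - \frac{0 \frac{1}{7 + B}}{7} = \left(- \frac{1}{7}\right) 0 = 0$)
$-14691 + Z{\left(n,-91 + 57 \right)} = -14691 + 0 = -14691$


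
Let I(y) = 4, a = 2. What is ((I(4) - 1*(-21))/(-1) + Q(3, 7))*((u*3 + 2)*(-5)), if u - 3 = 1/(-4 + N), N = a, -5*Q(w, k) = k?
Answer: 1254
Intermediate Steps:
Q(w, k) = -k/5
N = 2
u = 5/2 (u = 3 + 1/(-4 + 2) = 3 + 1/(-2) = 3 - ½ = 5/2 ≈ 2.5000)
((I(4) - 1*(-21))/(-1) + Q(3, 7))*((u*3 + 2)*(-5)) = ((4 - 1*(-21))/(-1) - ⅕*7)*(((5/2)*3 + 2)*(-5)) = ((4 + 21)*(-1) - 7/5)*((15/2 + 2)*(-5)) = (25*(-1) - 7/5)*((19/2)*(-5)) = (-25 - 7/5)*(-95/2) = -132/5*(-95/2) = 1254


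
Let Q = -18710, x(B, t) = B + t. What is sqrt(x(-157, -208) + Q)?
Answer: 5*I*sqrt(763) ≈ 138.11*I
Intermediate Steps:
sqrt(x(-157, -208) + Q) = sqrt((-157 - 208) - 18710) = sqrt(-365 - 18710) = sqrt(-19075) = 5*I*sqrt(763)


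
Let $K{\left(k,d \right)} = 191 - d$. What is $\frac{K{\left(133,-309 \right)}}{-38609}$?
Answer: $- \frac{500}{38609} \approx -0.01295$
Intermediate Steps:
$\frac{K{\left(133,-309 \right)}}{-38609} = \frac{191 - -309}{-38609} = \left(191 + 309\right) \left(- \frac{1}{38609}\right) = 500 \left(- \frac{1}{38609}\right) = - \frac{500}{38609}$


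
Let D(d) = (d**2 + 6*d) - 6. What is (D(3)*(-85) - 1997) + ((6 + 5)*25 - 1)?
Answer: -3508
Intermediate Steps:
D(d) = -6 + d**2 + 6*d
(D(3)*(-85) - 1997) + ((6 + 5)*25 - 1) = ((-6 + 3**2 + 6*3)*(-85) - 1997) + ((6 + 5)*25 - 1) = ((-6 + 9 + 18)*(-85) - 1997) + (11*25 - 1) = (21*(-85) - 1997) + (275 - 1) = (-1785 - 1997) + 274 = -3782 + 274 = -3508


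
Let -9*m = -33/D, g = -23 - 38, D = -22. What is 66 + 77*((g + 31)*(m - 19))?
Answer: 44341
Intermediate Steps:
g = -61
m = -⅙ (m = -(-11)/(3*(-22)) = -(-11)*(-1)/(3*22) = -⅑*3/2 = -⅙ ≈ -0.16667)
66 + 77*((g + 31)*(m - 19)) = 66 + 77*((-61 + 31)*(-⅙ - 19)) = 66 + 77*(-30*(-115/6)) = 66 + 77*575 = 66 + 44275 = 44341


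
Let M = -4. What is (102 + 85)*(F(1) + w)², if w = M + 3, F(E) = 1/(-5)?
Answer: 6732/25 ≈ 269.28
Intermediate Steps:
F(E) = -⅕
w = -1 (w = -4 + 3 = -1)
(102 + 85)*(F(1) + w)² = (102 + 85)*(-⅕ - 1)² = 187*(-6/5)² = 187*(36/25) = 6732/25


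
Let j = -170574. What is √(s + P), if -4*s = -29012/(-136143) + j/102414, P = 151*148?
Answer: √317382725839682635741/119170506 ≈ 149.49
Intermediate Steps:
P = 22348
s = 3375203519/9295299468 (s = -(-29012/(-136143) - 170574/102414)/4 = -(-29012*(-1/136143) - 170574*1/102414)/4 = -(29012/136143 - 28429/17069)/4 = -¼*(-3375203519/2323824867) = 3375203519/9295299468 ≈ 0.36311)
√(s + P) = √(3375203519/9295299468 + 22348) = √(207734727714383/9295299468) = √317382725839682635741/119170506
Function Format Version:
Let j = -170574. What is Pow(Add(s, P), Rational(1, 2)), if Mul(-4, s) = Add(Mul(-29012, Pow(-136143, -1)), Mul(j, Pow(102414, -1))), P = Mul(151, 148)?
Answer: Mul(Rational(1, 119170506), Pow(317382725839682635741, Rational(1, 2))) ≈ 149.49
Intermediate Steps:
P = 22348
s = Rational(3375203519, 9295299468) (s = Mul(Rational(-1, 4), Add(Mul(-29012, Pow(-136143, -1)), Mul(-170574, Pow(102414, -1)))) = Mul(Rational(-1, 4), Add(Mul(-29012, Rational(-1, 136143)), Mul(-170574, Rational(1, 102414)))) = Mul(Rational(-1, 4), Add(Rational(29012, 136143), Rational(-28429, 17069))) = Mul(Rational(-1, 4), Rational(-3375203519, 2323824867)) = Rational(3375203519, 9295299468) ≈ 0.36311)
Pow(Add(s, P), Rational(1, 2)) = Pow(Add(Rational(3375203519, 9295299468), 22348), Rational(1, 2)) = Pow(Rational(207734727714383, 9295299468), Rational(1, 2)) = Mul(Rational(1, 119170506), Pow(317382725839682635741, Rational(1, 2)))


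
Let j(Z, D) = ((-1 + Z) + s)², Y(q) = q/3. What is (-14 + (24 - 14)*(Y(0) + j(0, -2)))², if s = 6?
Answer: 55696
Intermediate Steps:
Y(q) = q/3 (Y(q) = q*(⅓) = q/3)
j(Z, D) = (5 + Z)² (j(Z, D) = ((-1 + Z) + 6)² = (5 + Z)²)
(-14 + (24 - 14)*(Y(0) + j(0, -2)))² = (-14 + (24 - 14)*((⅓)*0 + (5 + 0)²))² = (-14 + 10*(0 + 5²))² = (-14 + 10*(0 + 25))² = (-14 + 10*25)² = (-14 + 250)² = 236² = 55696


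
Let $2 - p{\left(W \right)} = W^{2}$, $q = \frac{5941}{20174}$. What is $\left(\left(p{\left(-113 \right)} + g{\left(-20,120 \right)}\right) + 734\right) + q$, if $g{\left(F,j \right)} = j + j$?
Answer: $- \frac{237906041}{20174} \approx -11793.0$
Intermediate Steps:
$q = \frac{5941}{20174}$ ($q = 5941 \cdot \frac{1}{20174} = \frac{5941}{20174} \approx 0.29449$)
$g{\left(F,j \right)} = 2 j$
$p{\left(W \right)} = 2 - W^{2}$
$\left(\left(p{\left(-113 \right)} + g{\left(-20,120 \right)}\right) + 734\right) + q = \left(\left(\left(2 - \left(-113\right)^{2}\right) + 2 \cdot 120\right) + 734\right) + \frac{5941}{20174} = \left(\left(\left(2 - 12769\right) + 240\right) + 734\right) + \frac{5941}{20174} = \left(\left(-12767 + 240\right) + 734\right) + \frac{5941}{20174} = \left(-12527 + 734\right) + \frac{5941}{20174} = -11793 + \frac{5941}{20174} = - \frac{237906041}{20174}$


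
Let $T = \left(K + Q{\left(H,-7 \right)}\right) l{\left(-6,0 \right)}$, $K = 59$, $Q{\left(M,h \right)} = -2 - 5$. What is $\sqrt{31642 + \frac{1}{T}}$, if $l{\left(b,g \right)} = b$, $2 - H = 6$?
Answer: $\frac{\sqrt{770039634}}{156} \approx 177.88$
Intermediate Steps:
$H = -4$ ($H = 2 - 6 = -4$)
$Q{\left(M,h \right)} = -7$ ($Q{\left(M,h \right)} = -2 - 5 = -7$)
$T = -312$ ($T = \left(59 - 7\right) \left(-6\right) = 52 \left(-6\right) = -312$)
$\sqrt{31642 + \frac{1}{T}} = \sqrt{31642 + \frac{1}{-312}} = \sqrt{31642 - \frac{1}{312}} = \sqrt{\frac{9872303}{312}} = \frac{\sqrt{770039634}}{156}$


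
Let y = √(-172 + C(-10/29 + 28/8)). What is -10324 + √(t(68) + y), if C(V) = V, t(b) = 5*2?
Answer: -10324 + √(33640 + 58*I*√567994)/58 ≈ -10320.0 + 1.7884*I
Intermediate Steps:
t(b) = 10
y = I*√567994/58 (y = √(-172 + (-10/29 + 28/8)) = √(-172 + (-10*1/29 + 28*(⅛))) = √(-172 + (-10/29 + 7/2)) = √(-172 + 183/58) = √(-9793/58) = I*√567994/58 ≈ 12.994*I)
-10324 + √(t(68) + y) = -10324 + √(10 + I*√567994/58)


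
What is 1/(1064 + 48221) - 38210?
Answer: -1883179849/49285 ≈ -38210.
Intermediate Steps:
1/(1064 + 48221) - 38210 = 1/49285 - 38210 = -1883179849/49285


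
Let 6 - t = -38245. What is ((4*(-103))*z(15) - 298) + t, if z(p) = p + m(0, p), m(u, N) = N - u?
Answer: 25593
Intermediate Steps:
t = 38251 (t = 6 - 1*(-38245) = 6 + 38245 = 38251)
z(p) = 2*p (z(p) = p + (p - 1*0) = p + (p + 0) = p + p = 2*p)
((4*(-103))*z(15) - 298) + t = ((4*(-103))*(2*15) - 298) + 38251 = (-412*30 - 298) + 38251 = (-12360 - 298) + 38251 = -12658 + 38251 = 25593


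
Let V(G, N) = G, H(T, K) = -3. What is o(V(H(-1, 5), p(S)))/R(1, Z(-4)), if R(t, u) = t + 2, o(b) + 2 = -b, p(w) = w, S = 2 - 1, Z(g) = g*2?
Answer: ⅓ ≈ 0.33333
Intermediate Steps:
Z(g) = 2*g
S = 1
o(b) = -2 - b
R(t, u) = 2 + t
o(V(H(-1, 5), p(S)))/R(1, Z(-4)) = (-2 - 1*(-3))/(2 + 1) = (-2 + 3)/3 = 1*(⅓) = ⅓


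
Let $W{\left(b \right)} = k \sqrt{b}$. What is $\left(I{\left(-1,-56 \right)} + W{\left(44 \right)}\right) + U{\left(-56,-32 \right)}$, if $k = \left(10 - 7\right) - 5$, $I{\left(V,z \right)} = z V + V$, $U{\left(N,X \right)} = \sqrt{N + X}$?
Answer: $55 - 4 \sqrt{11} + 2 i \sqrt{22} \approx 41.734 + 9.3808 i$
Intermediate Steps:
$I{\left(V,z \right)} = V + V z$ ($I{\left(V,z \right)} = V z + V = V + V z$)
$k = -2$ ($k = 3 - 5 = -2$)
$W{\left(b \right)} = - 2 \sqrt{b}$
$\left(I{\left(-1,-56 \right)} + W{\left(44 \right)}\right) + U{\left(-56,-32 \right)} = \left(- (1 - 56) - 2 \sqrt{44}\right) + \sqrt{-56 - 32} = \left(\left(-1\right) \left(-55\right) - 2 \cdot 2 \sqrt{11}\right) + \sqrt{-88} = \left(55 - 4 \sqrt{11}\right) + 2 i \sqrt{22} = 55 - 4 \sqrt{11} + 2 i \sqrt{22}$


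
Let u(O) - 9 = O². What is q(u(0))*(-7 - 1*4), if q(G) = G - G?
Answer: 0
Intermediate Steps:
u(O) = 9 + O²
q(G) = 0
q(u(0))*(-7 - 1*4) = 0*(-7 - 1*4) = 0*(-7 - 4) = 0*(-11) = 0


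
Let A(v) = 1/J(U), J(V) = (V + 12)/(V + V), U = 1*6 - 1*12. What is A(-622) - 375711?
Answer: -375713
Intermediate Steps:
U = -6 (U = 6 - 12 = -6)
J(V) = (12 + V)/(2*V) (J(V) = (12 + V)/((2*V)) = (12 + V)*(1/(2*V)) = (12 + V)/(2*V))
A(v) = -2 (A(v) = 1/((½)*(12 - 6)/(-6)) = 1/((½)*(-⅙)*6) = 1/(-½) = -2)
A(-622) - 375711 = -2 - 375711 = -375713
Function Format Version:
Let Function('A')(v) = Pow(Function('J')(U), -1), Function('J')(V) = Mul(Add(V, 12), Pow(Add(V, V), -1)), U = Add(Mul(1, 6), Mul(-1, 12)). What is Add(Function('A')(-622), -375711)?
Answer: -375713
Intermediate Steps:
U = -6 (U = Add(6, -12) = -6)
Function('J')(V) = Mul(Rational(1, 2), Pow(V, -1), Add(12, V)) (Function('J')(V) = Mul(Add(12, V), Pow(Mul(2, V), -1)) = Mul(Add(12, V), Mul(Rational(1, 2), Pow(V, -1))) = Mul(Rational(1, 2), Pow(V, -1), Add(12, V)))
Function('A')(v) = -2 (Function('A')(v) = Pow(Mul(Rational(1, 2), Pow(-6, -1), Add(12, -6)), -1) = Pow(Mul(Rational(1, 2), Rational(-1, 6), 6), -1) = Pow(Rational(-1, 2), -1) = -2)
Add(Function('A')(-622), -375711) = Add(-2, -375711) = -375713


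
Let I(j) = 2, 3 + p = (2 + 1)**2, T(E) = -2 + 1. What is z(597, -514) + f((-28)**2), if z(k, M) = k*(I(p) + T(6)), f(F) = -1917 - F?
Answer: -2104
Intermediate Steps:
T(E) = -1
p = 6 (p = -3 + (2 + 1)**2 = -3 + 3**2 = -3 + 9 = 6)
z(k, M) = k (z(k, M) = k*(2 - 1) = k*1 = k)
z(597, -514) + f((-28)**2) = 597 + (-1917 - 1*(-28)**2) = 597 + (-1917 - 1*784) = 597 + (-1917 - 784) = 597 - 2701 = -2104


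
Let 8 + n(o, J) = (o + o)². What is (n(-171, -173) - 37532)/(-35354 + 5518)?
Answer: -19856/7459 ≈ -2.6620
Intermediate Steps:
n(o, J) = -8 + 4*o² (n(o, J) = -8 + (o + o)² = -8 + (2*o)² = -8 + 4*o²)
(n(-171, -173) - 37532)/(-35354 + 5518) = ((-8 + 4*(-171)²) - 37532)/(-35354 + 5518) = ((-8 + 4*29241) - 37532)/(-29836) = ((-8 + 116964) - 37532)*(-1/29836) = (116956 - 37532)*(-1/29836) = 79424*(-1/29836) = -19856/7459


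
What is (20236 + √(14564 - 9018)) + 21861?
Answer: 42097 + √5546 ≈ 42172.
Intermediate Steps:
(20236 + √(14564 - 9018)) + 21861 = (20236 + √5546) + 21861 = 42097 + √5546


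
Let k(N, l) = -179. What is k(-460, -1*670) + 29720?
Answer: 29541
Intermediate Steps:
k(-460, -1*670) + 29720 = -179 + 29720 = 29541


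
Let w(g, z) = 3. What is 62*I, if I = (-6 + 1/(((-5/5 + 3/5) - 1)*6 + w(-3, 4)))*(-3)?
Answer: 10354/9 ≈ 1150.4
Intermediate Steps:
I = 167/9 (I = (-6 + 1/(((-5/5 + 3/5) - 1)*6 + 3))*(-3) = (-6 + 1/(((-5*⅕ + 3*(⅕)) - 1)*6 + 3))*(-3) = (-6 + 1/(((-1 + ⅗) - 1)*6 + 3))*(-3) = (-6 + 1/((-⅖ - 1)*6 + 3))*(-3) = (-6 + 1/(-7/5*6 + 3))*(-3) = (-6 + 1/(-42/5 + 3))*(-3) = (-6 + 1/(-27/5))*(-3) = (-6 - 5/27)*(-3) = -167/27*(-3) = 167/9 ≈ 18.556)
62*I = 62*(167/9) = 10354/9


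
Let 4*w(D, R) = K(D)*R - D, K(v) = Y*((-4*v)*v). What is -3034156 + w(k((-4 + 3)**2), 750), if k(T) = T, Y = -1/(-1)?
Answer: -12139625/4 ≈ -3.0349e+6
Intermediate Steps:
Y = 1 (Y = -1*(-1) = 1)
K(v) = -4*v**2 (K(v) = 1*((-4*v)*v) = 1*(-4*v**2) = -4*v**2)
w(D, R) = -D/4 - R*D**2 (w(D, R) = ((-4*D**2)*R - D)/4 = (-4*R*D**2 - D)/4 = (-D - 4*R*D**2)/4 = -D/4 - R*D**2)
-3034156 + w(k((-4 + 3)**2), 750) = -3034156 - (-4 + 3)**2*(1/4 + (-4 + 3)**2*750) = -3034156 - 1*(-1)**2*(1/4 + (-1)**2*750) = -3034156 - 1*1*(1/4 + 1*750) = -3034156 - 1*1*(1/4 + 750) = -3034156 - 1*1*3001/4 = -3034156 - 3001/4 = -12139625/4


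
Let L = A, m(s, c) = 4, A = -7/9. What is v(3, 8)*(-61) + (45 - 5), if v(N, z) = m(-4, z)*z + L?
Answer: -16781/9 ≈ -1864.6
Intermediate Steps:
A = -7/9 (A = -7*1/9 = -7/9 ≈ -0.77778)
L = -7/9 ≈ -0.77778
v(N, z) = -7/9 + 4*z (v(N, z) = 4*z - 7/9 = -7/9 + 4*z)
v(3, 8)*(-61) + (45 - 5) = (-7/9 + 4*8)*(-61) + (45 - 5) = (-7/9 + 32)*(-61) + 40 = (281/9)*(-61) + 40 = -17141/9 + 40 = -16781/9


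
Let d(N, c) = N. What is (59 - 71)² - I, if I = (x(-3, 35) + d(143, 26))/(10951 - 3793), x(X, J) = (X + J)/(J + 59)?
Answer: 48438607/336426 ≈ 143.98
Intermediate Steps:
x(X, J) = (J + X)/(59 + J)
I = 6737/336426 (I = ((35 - 3)/(59 + 35) + 143)/(10951 - 3793) = (32/94 + 143)/7158 = ((1/94)*32 + 143)*(1/7158) = (16/47 + 143)*(1/7158) = (6737/47)*(1/7158) = 6737/336426 ≈ 0.020025)
(59 - 71)² - I = (59 - 71)² - 1*6737/336426 = (-12)² - 6737/336426 = 144 - 6737/336426 = 48438607/336426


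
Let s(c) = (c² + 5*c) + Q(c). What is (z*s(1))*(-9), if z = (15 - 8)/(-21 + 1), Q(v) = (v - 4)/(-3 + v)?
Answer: 189/8 ≈ 23.625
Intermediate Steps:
Q(v) = (-4 + v)/(-3 + v)
z = -7/20 (z = 7/(-20) = 7*(-1/20) = -7/20 ≈ -0.35000)
s(c) = c² + 5*c + (-4 + c)/(-3 + c) (s(c) = (c² + 5*c) + (-4 + c)/(-3 + c) = c² + 5*c + (-4 + c)/(-3 + c))
(z*s(1))*(-9) = -7*(-4 + 1 + 1*(-3 + 1)*(5 + 1))/(20*(-3 + 1))*(-9) = -7*(-4 + 1 + 1*(-2)*6)/(20*(-2))*(-9) = -(-7)*(-4 + 1 - 12)/40*(-9) = -(-7)*(-15)/40*(-9) = -7/20*15/2*(-9) = -21/8*(-9) = 189/8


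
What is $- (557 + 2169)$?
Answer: $-2726$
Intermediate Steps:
$- (557 + 2169) = \left(-1\right) 2726 = -2726$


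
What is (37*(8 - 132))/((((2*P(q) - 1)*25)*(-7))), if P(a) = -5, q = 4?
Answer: -4588/1925 ≈ -2.3834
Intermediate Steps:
(37*(8 - 132))/((((2*P(q) - 1)*25)*(-7))) = (37*(8 - 132))/((((2*(-5) - 1)*25)*(-7))) = (37*(-124))/((((-10 - 1)*25)*(-7))) = -4588/(-11*25*(-7)) = -4588/((-275*(-7))) = -4588/1925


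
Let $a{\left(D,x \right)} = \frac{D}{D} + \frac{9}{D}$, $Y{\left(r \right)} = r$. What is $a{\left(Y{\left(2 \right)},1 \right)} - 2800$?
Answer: $- \frac{5589}{2} \approx -2794.5$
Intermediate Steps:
$a{\left(D,x \right)} = 1 + \frac{9}{D}$
$a{\left(Y{\left(2 \right)},1 \right)} - 2800 = \frac{9 + 2}{2} - 2800 = \frac{1}{2} \cdot 11 - 2800 = \frac{11}{2} - 2800 = - \frac{5589}{2}$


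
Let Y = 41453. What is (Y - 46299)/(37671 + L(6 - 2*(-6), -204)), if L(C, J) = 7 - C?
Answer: -2423/18830 ≈ -0.12868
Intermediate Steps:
(Y - 46299)/(37671 + L(6 - 2*(-6), -204)) = (41453 - 46299)/(37671 + (7 - (6 - 2*(-6)))) = -4846/(37671 + (7 - (6 + 12))) = -4846/(37671 + (7 - 1*18)) = -4846/(37671 + (7 - 18)) = -4846/(37671 - 11) = -4846/37660 = -4846*1/37660 = -2423/18830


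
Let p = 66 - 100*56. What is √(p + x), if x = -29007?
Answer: I*√34541 ≈ 185.85*I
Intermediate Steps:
p = -5534 (p = 66 - 5600 = -5534)
√(p + x) = √(-5534 - 29007) = √(-34541) = I*√34541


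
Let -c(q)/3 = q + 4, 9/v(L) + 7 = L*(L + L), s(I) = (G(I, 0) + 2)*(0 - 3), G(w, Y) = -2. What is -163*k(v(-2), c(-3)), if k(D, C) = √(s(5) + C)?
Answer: -163*I*√3 ≈ -282.32*I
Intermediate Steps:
s(I) = 0 (s(I) = (-2 + 2)*(0 - 3) = 0*(-3) = 0)
v(L) = 9/(-7 + 2*L²) (v(L) = 9/(-7 + L*(L + L)) = 9/(-7 + L*(2*L)) = 9/(-7 + 2*L²))
c(q) = -12 - 3*q (c(q) = -3*(q + 4) = -3*(4 + q) = -12 - 3*q)
k(D, C) = √C (k(D, C) = √(0 + C) = √C)
-163*k(v(-2), c(-3)) = -163*√(-12 - 3*(-3)) = -163*√(-12 + 9) = -163*I*√3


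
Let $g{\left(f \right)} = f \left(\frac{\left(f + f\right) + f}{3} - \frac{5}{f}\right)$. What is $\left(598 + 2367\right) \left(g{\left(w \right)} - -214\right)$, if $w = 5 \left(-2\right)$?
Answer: $916185$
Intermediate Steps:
$w = -10$
$g{\left(f \right)} = f \left(f - \frac{5}{f}\right)$ ($g{\left(f \right)} = f \left(\left(2 f + f\right) \frac{1}{3} - \frac{5}{f}\right) = f \left(3 f \frac{1}{3} - \frac{5}{f}\right) = f \left(f - \frac{5}{f}\right)$)
$\left(598 + 2367\right) \left(g{\left(w \right)} - -214\right) = \left(598 + 2367\right) \left(\left(-5 + \left(-10\right)^{2}\right) - -214\right) = 2965 \left(\left(-5 + 100\right) + 214\right) = 2965 \left(95 + 214\right) = 2965 \cdot 309 = 916185$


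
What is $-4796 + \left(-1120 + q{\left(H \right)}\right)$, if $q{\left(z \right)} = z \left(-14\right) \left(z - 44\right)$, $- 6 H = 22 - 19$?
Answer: $- \frac{12455}{2} \approx -6227.5$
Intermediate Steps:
$H = - \frac{1}{2}$ ($H = - \frac{22 - 19}{6} = \left(- \frac{1}{6}\right) 3 = - \frac{1}{2} \approx -0.5$)
$q{\left(z \right)} = - 14 z \left(-44 + z\right)$
$-4796 + \left(-1120 + q{\left(H \right)}\right) = -4796 - \left(1120 + 7 \left(44 - - \frac{1}{2}\right)\right) = -4796 - \left(1120 + 7 \left(44 + \frac{1}{2}\right)\right) = -4796 - \left(1120 + 7 \cdot \frac{89}{2}\right) = -4796 - \frac{2863}{2} = - \frac{12455}{2}$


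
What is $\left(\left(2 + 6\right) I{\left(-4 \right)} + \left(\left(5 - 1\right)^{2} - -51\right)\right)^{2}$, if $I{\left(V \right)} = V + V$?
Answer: $9$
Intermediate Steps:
$I{\left(V \right)} = 2 V$
$\left(\left(2 + 6\right) I{\left(-4 \right)} + \left(\left(5 - 1\right)^{2} - -51\right)\right)^{2} = \left(\left(2 + 6\right) 2 \left(-4\right) + \left(\left(5 - 1\right)^{2} - -51\right)\right)^{2} = \left(8 \left(-8\right) + \left(4^{2} + 51\right)\right)^{2} = \left(-64 + \left(16 + 51\right)\right)^{2} = \left(-64 + 67\right)^{2} = 3^{2} = 9$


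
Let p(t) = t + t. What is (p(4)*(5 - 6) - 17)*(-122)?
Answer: 3050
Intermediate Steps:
p(t) = 2*t
(p(4)*(5 - 6) - 17)*(-122) = ((2*4)*(5 - 6) - 17)*(-122) = (8*(-1) - 17)*(-122) = (-8 - 17)*(-122) = -25*(-122) = 3050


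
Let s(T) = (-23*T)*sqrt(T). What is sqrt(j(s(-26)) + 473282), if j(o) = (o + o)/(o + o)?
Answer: 9*sqrt(5843) ≈ 687.96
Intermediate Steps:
s(T) = -23*T**(3/2)
j(o) = 1 (j(o) = (2*o)/((2*o)) = (2*o)*(1/(2*o)) = 1)
sqrt(j(s(-26)) + 473282) = sqrt(1 + 473282) = sqrt(473283) = 9*sqrt(5843)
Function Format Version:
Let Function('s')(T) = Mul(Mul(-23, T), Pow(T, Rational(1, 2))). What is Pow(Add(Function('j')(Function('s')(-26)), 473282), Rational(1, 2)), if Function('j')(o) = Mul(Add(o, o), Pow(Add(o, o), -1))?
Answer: Mul(9, Pow(5843, Rational(1, 2))) ≈ 687.96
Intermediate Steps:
Function('s')(T) = Mul(-23, Pow(T, Rational(3, 2)))
Function('j')(o) = 1 (Function('j')(o) = Mul(Mul(2, o), Pow(Mul(2, o), -1)) = Mul(Mul(2, o), Mul(Rational(1, 2), Pow(o, -1))) = 1)
Pow(Add(Function('j')(Function('s')(-26)), 473282), Rational(1, 2)) = Pow(Add(1, 473282), Rational(1, 2)) = Pow(473283, Rational(1, 2)) = Mul(9, Pow(5843, Rational(1, 2)))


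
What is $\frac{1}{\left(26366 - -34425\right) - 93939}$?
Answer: $- \frac{1}{33148} \approx -3.0168 \cdot 10^{-5}$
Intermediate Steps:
$\frac{1}{\left(26366 - -34425\right) - 93939} = \frac{1}{\left(26366 + 34425\right) - 93939} = \frac{1}{60791 - 93939} = \frac{1}{-33148} = - \frac{1}{33148}$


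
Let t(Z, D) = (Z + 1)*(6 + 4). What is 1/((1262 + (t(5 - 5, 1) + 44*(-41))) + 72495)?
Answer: 1/71963 ≈ 1.3896e-5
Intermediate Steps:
t(Z, D) = 10 + 10*Z (t(Z, D) = (1 + Z)*10 = 10 + 10*Z)
1/((1262 + (t(5 - 5, 1) + 44*(-41))) + 72495) = 1/((1262 + ((10 + 10*(5 - 5)) + 44*(-41))) + 72495) = 1/((1262 + ((10 + 10*0) - 1804)) + 72495) = 1/((1262 + ((10 + 0) - 1804)) + 72495) = 1/((1262 + (10 - 1804)) + 72495) = 1/((1262 - 1794) + 72495) = 1/(-532 + 72495) = 1/71963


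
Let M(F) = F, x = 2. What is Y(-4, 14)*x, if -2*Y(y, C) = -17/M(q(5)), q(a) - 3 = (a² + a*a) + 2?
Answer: 17/55 ≈ 0.30909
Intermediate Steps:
q(a) = 5 + 2*a² (q(a) = 3 + ((a² + a*a) + 2) = 3 + ((a² + a²) + 2) = 3 + (2*a² + 2) = 3 + (2 + 2*a²) = 5 + 2*a²)
Y(y, C) = 17/110 (Y(y, C) = -(-17)/(2*(5 + 2*5²)) = -(-17)/(2*(5 + 2*25)) = -(-17)/(2*(5 + 50)) = -(-17)/(2*55) = -½*(-17/55) = 17/110)
Y(-4, 14)*x = (17/110)*2 = 17/55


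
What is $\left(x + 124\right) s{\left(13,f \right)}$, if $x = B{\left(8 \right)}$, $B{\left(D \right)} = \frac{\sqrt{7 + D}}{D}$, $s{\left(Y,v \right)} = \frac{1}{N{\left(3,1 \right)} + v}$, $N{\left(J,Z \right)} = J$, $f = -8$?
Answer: $- \frac{124}{5} - \frac{\sqrt{15}}{40} \approx -24.897$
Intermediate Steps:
$s{\left(Y,v \right)} = \frac{1}{3 + v}$
$B{\left(D \right)} = \frac{\sqrt{7 + D}}{D}$
$x = \frac{\sqrt{15}}{8}$ ($x = \frac{\sqrt{7 + 8}}{8} = \frac{\sqrt{15}}{8} \approx 0.48412$)
$\left(x + 124\right) s{\left(13,f \right)} = \frac{\frac{\sqrt{15}}{8} + 124}{3 - 8} = \frac{124 + \frac{\sqrt{15}}{8}}{-5} = \left(124 + \frac{\sqrt{15}}{8}\right) \left(- \frac{1}{5}\right) = - \frac{124}{5} - \frac{\sqrt{15}}{40}$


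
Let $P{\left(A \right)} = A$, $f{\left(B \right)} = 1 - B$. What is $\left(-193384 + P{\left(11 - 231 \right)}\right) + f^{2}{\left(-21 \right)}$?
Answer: $-193120$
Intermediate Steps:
$\left(-193384 + P{\left(11 - 231 \right)}\right) + f^{2}{\left(-21 \right)} = \left(-193384 + \left(11 - 231\right)\right) + \left(1 - -21\right)^{2} = \left(-193384 - 220\right) + \left(1 + 21\right)^{2} = -193604 + 22^{2} = -193604 + 484 = -193120$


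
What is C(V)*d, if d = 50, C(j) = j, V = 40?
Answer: 2000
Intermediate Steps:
C(V)*d = 40*50 = 2000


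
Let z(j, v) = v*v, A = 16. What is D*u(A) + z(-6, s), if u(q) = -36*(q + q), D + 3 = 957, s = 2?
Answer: -1099004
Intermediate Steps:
D = 954 (D = -3 + 957 = 954)
z(j, v) = v**2
u(q) = -72*q
D*u(A) + z(-6, s) = 954*(-72*16) + 2**2 = 954*(-1152) + 4 = -1099008 + 4 = -1099004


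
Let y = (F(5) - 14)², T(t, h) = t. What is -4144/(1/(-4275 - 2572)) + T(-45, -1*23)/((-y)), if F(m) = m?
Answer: 255365717/9 ≈ 2.8374e+7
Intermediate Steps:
y = 81 (y = (5 - 14)² = (-9)² = 81)
-4144/(1/(-4275 - 2572)) + T(-45, -1*23)/((-y)) = -4144/(1/(-4275 - 2572)) - 45/((-1*81)) = -4144/(1/(-6847)) - 45/(-81) = -4144/(-1/6847) - 45*(-1/81) = -4144*(-6847) + 5/9 = 28373968 + 5/9 = 255365717/9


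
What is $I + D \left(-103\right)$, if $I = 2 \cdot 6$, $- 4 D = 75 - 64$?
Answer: $\frac{1181}{4} \approx 295.25$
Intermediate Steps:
$D = - \frac{11}{4}$ ($D = - \frac{75 - 64}{4} = \left(- \frac{1}{4}\right) 11 = - \frac{11}{4} \approx -2.75$)
$I = 12$
$I + D \left(-103\right) = 12 - - \frac{1133}{4} = 12 + \frac{1133}{4} = \frac{1181}{4}$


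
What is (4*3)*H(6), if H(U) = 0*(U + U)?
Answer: 0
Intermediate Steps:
H(U) = 0 (H(U) = 0*(2*U) = 0)
(4*3)*H(6) = (4*3)*0 = 12*0 = 0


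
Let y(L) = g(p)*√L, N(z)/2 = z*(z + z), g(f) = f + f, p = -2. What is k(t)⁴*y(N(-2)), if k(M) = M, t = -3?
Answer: -1296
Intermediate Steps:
g(f) = 2*f
N(z) = 4*z² (N(z) = 2*(z*(z + z)) = 2*(z*(2*z)) = 2*(2*z²) = 4*z²)
y(L) = -4*√L (y(L) = (2*(-2))*√L = -4*√L)
k(t)⁴*y(N(-2)) = (-3)⁴*(-4*√(4*(-2)²)) = 81*(-4*√(4*4)) = 81*(-4*√16) = 81*(-4*4) = 81*(-16) = -1296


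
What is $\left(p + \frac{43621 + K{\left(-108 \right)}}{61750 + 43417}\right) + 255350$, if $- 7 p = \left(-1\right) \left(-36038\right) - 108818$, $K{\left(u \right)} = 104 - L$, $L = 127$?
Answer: $\frac{195635113596}{736169} \approx 2.6575 \cdot 10^{5}$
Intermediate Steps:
$K{\left(u \right)} = -23$ ($K{\left(u \right)} = 104 - 127 = -23$)
$p = \frac{72780}{7}$ ($p = - \frac{\left(-1\right) \left(-36038\right) - 108818}{7} = - \frac{36038 - 108818}{7} = \left(- \frac{1}{7}\right) \left(-72780\right) = \frac{72780}{7} \approx 10397.0$)
$\left(p + \frac{43621 + K{\left(-108 \right)}}{61750 + 43417}\right) + 255350 = \left(\frac{72780}{7} + \frac{43621 - 23}{61750 + 43417}\right) + 255350 = \left(\frac{72780}{7} + \frac{43598}{105167}\right) + 255350 = \frac{7654359446}{736169} + 255350 = \frac{195635113596}{736169}$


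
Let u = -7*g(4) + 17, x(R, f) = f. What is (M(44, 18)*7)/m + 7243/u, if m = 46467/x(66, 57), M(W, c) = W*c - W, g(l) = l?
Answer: -111092503/170379 ≈ -652.03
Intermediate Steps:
M(W, c) = -W + W*c
u = -11 (u = -7*4 + 17 = -28 + 17 = -11)
m = 15489/19 (m = 46467/57 = 46467*(1/57) = 15489/19 ≈ 815.21)
(M(44, 18)*7)/m + 7243/u = ((44*(-1 + 18))*7)/(15489/19) + 7243/(-11) = ((44*17)*7)*(19/15489) + 7243*(-1/11) = (748*7)*(19/15489) - 7243/11 = 5236*(19/15489) - 7243/11 = 99484/15489 - 7243/11 = -111092503/170379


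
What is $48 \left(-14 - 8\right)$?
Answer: $-1056$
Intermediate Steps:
$48 \left(-14 - 8\right) = 48 \left(-22\right) = -1056$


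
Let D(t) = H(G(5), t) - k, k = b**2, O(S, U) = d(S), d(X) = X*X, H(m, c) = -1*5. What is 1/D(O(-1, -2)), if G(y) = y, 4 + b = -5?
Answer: -1/86 ≈ -0.011628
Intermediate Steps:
b = -9 (b = -4 - 5 = -9)
H(m, c) = -5
d(X) = X**2
O(S, U) = S**2
k = 81 (k = (-9)**2 = 81)
D(t) = -86 (D(t) = -5 - 1*81 = -5 - 81 = -86)
1/D(O(-1, -2)) = 1/(-86) = -1/86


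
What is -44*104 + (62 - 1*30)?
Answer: -4544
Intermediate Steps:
-44*104 + (62 - 1*30) = -4576 + (62 - 30) = -4576 + 32 = -4544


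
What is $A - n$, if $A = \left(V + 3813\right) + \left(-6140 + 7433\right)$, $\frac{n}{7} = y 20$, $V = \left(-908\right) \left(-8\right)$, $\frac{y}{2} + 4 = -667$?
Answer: $200250$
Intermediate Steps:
$y = -1342$ ($y = -8 + 2 \left(-667\right) = -8 - 1334 = -1342$)
$V = 7264$
$n = -187880$ ($n = 7 \left(\left(-1342\right) 20\right) = 7 \left(-26840\right) = -187880$)
$A = 12370$ ($A = \left(7264 + 3813\right) + \left(-6140 + 7433\right) = 11077 + 1293 = 12370$)
$A - n = 12370 - -187880 = 12370 + 187880 = 200250$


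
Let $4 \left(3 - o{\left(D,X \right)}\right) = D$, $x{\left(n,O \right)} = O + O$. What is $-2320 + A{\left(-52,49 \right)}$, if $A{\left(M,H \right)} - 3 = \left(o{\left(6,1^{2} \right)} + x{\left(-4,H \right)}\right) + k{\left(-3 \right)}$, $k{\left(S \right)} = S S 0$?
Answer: $- \frac{4435}{2} \approx -2217.5$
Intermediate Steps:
$k{\left(S \right)} = 0$ ($k{\left(S \right)} = S^{2} \cdot 0 = 0$)
$x{\left(n,O \right)} = 2 O$
$o{\left(D,X \right)} = 3 - \frac{D}{4}$
$A{\left(M,H \right)} = \frac{9}{2} + 2 H$ ($A{\left(M,H \right)} = 3 + \left(\left(\left(3 - \frac{3}{2}\right) + 2 H\right) + 0\right) = 3 + \left(\left(\frac{3}{2} + 2 H\right) + 0\right) = 3 + \left(\frac{3}{2} + 2 H\right) = \frac{9}{2} + 2 H$)
$-2320 + A{\left(-52,49 \right)} = -2320 + \left(\frac{9}{2} + 2 \cdot 49\right) = -2320 + \left(\frac{9}{2} + 98\right) = -2320 + \frac{205}{2} = - \frac{4435}{2}$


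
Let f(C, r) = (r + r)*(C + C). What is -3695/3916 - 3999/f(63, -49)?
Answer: -624287/1007391 ≈ -0.61971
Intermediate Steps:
f(C, r) = 4*C*r (f(C, r) = (2*r)*(2*C) = 4*C*r)
-3695/3916 - 3999/f(63, -49) = -3695/3916 - 3999/(4*63*(-49)) = -3695*1/3916 - 3999/(-12348) = -3695/3916 - 3999*(-1/12348) = -3695/3916 + 1333/4116 = -624287/1007391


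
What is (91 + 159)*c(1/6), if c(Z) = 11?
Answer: 2750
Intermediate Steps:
(91 + 159)*c(1/6) = (91 + 159)*11 = 250*11 = 2750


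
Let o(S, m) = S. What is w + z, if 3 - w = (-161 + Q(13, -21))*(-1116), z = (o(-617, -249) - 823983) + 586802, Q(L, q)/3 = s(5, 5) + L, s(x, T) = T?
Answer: -357207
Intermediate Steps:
Q(L, q) = 15 + 3*L (Q(L, q) = 3*(5 + L) = 15 + 3*L)
z = -237798 (z = (-617 - 823983) + 586802 = -824600 + 586802 = -237798)
w = -119409 (w = 3 - (-161 + (15 + 3*13))*(-1116) = 3 - (-161 + (15 + 39))*(-1116) = 3 - (-161 + 54)*(-1116) = 3 - (-107)*(-1116) = 3 - 1*119412 = 3 - 119412 = -119409)
w + z = -119409 - 237798 = -357207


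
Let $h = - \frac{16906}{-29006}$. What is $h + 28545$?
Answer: $\frac{413996588}{14503} \approx 28546.0$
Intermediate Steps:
$h = \frac{8453}{14503}$ ($h = \left(-16906\right) \left(- \frac{1}{29006}\right) = \frac{8453}{14503} \approx 0.58284$)
$h + 28545 = \frac{8453}{14503} + 28545 = \frac{413996588}{14503}$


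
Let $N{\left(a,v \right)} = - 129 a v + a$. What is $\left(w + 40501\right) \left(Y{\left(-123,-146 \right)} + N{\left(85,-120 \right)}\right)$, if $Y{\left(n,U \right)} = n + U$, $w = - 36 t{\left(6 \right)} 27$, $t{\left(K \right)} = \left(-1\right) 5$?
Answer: $59677657376$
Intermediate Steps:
$t{\left(K \right)} = -5$
$N{\left(a,v \right)} = a - 129 a v$ ($N{\left(a,v \right)} = - 129 a v + a = a - 129 a v$)
$w = 4860$ ($w = \left(-36\right) \left(-5\right) 27 = 180 \cdot 27 = 4860$)
$Y{\left(n,U \right)} = U + n$
$\left(w + 40501\right) \left(Y{\left(-123,-146 \right)} + N{\left(85,-120 \right)}\right) = \left(4860 + 40501\right) \left(\left(-146 - 123\right) + 85 \left(1 - -15480\right)\right) = 45361 \left(-269 + 85 \left(1 + 15480\right)\right) = 45361 \left(-269 + 85 \cdot 15481\right) = 45361 \left(-269 + 1315885\right) = 45361 \cdot 1315616 = 59677657376$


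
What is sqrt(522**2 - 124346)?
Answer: sqrt(148138) ≈ 384.89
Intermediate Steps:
sqrt(522**2 - 124346) = sqrt(272484 - 124346) = sqrt(148138)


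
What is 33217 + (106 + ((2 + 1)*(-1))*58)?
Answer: 33149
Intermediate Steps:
33217 + (106 + ((2 + 1)*(-1))*58) = 33217 + (106 + (3*(-1))*58) = 33217 + (106 - 3*58) = 33217 + (106 - 174) = 33217 - 68 = 33149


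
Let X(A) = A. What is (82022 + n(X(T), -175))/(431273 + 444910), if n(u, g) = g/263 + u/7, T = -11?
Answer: 150998384/1613052903 ≈ 0.093610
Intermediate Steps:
n(u, g) = u/7 + g/263 (n(u, g) = g*(1/263) + u*(⅐) = g/263 + u/7 = u/7 + g/263)
(82022 + n(X(T), -175))/(431273 + 444910) = (82022 + ((⅐)*(-11) + (1/263)*(-175)))/(431273 + 444910) = (82022 + (-11/7 - 175/263))/876183 = (82022 - 4118/1841)*(1/876183) = (150998384/1841)*(1/876183) = 150998384/1613052903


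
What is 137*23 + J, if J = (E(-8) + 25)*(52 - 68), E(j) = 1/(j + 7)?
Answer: 2767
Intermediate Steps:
E(j) = 1/(7 + j)
J = -384 (J = (1/(7 - 8) + 25)*(52 - 68) = (1/(-1) + 25)*(-16) = (-1 + 25)*(-16) = 24*(-16) = -384)
137*23 + J = 137*23 - 384 = 3151 - 384 = 2767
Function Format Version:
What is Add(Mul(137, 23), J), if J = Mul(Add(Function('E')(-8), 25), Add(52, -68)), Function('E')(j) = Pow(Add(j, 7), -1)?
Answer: 2767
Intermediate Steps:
Function('E')(j) = Pow(Add(7, j), -1)
J = -384 (J = Mul(Add(Pow(Add(7, -8), -1), 25), Add(52, -68)) = Mul(Add(Pow(-1, -1), 25), -16) = Mul(Add(-1, 25), -16) = Mul(24, -16) = -384)
Add(Mul(137, 23), J) = Add(Mul(137, 23), -384) = Add(3151, -384) = 2767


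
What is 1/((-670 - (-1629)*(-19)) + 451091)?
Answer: 1/419470 ≈ 2.3840e-6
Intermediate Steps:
1/((-670 - (-1629)*(-19)) + 451091) = 1/((-670 - 543*57) + 451091) = 1/((-670 - 30951) + 451091) = 1/(-31621 + 451091) = 1/419470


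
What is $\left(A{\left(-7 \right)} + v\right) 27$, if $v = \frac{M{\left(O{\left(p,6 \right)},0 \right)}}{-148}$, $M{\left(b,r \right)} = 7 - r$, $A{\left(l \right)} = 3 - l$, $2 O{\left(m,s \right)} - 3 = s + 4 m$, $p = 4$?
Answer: $\frac{39771}{148} \approx 268.72$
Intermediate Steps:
$O{\left(m,s \right)} = \frac{3}{2} + \frac{s}{2} + 2 m$ ($O{\left(m,s \right)} = \frac{3}{2} + \frac{s + 4 m}{2} = \frac{3}{2} + \left(\frac{s}{2} + 2 m\right) = \frac{3}{2} + \frac{s}{2} + 2 m$)
$v = - \frac{7}{148}$ ($v = \frac{7 - 0}{-148} = \left(7 + 0\right) \left(- \frac{1}{148}\right) = 7 \left(- \frac{1}{148}\right) = - \frac{7}{148} \approx -0.047297$)
$\left(A{\left(-7 \right)} + v\right) 27 = \left(\left(3 - -7\right) - \frac{7}{148}\right) 27 = \left(\left(3 + 7\right) - \frac{7}{148}\right) 27 = \left(10 - \frac{7}{148}\right) 27 = \frac{1473}{148} \cdot 27 = \frac{39771}{148}$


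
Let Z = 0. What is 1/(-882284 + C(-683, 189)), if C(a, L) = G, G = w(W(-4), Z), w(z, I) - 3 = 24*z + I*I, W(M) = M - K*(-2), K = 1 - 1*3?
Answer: -1/882473 ≈ -1.1332e-6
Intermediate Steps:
K = -2 (K = 1 - 3 = -2)
W(M) = -4 + M (W(M) = M - (-2)*(-2) = M - 1*4 = M - 4 = -4 + M)
w(z, I) = 3 + I**2 + 24*z (w(z, I) = 3 + (24*z + I*I) = 3 + (24*z + I**2) = 3 + (I**2 + 24*z) = 3 + I**2 + 24*z)
G = -189 (G = 3 + 0**2 + 24*(-4 - 4) = 3 + 0 + 24*(-8) = 3 + 0 - 192 = -189)
C(a, L) = -189
1/(-882284 + C(-683, 189)) = 1/(-882284 - 189) = 1/(-882473) = -1/882473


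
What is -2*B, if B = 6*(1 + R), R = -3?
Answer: 24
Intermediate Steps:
B = -12 (B = 6*(1 - 3) = 6*(-2) = -12)
-2*B = -2*(-12) = 24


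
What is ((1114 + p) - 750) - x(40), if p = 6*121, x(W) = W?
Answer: 1050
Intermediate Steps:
p = 726
((1114 + p) - 750) - x(40) = ((1114 + 726) - 750) - 1*40 = (1840 - 750) - 40 = 1090 - 40 = 1050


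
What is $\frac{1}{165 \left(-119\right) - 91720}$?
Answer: $- \frac{1}{111355} \approx -8.9803 \cdot 10^{-6}$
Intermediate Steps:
$\frac{1}{165 \left(-119\right) - 91720} = \frac{1}{-19635 - 91720} = \frac{1}{-111355} = - \frac{1}{111355}$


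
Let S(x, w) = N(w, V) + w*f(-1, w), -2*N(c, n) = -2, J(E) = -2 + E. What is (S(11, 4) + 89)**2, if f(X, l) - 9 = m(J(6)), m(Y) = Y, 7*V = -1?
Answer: 20164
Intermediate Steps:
V = -1/7 (V = (1/7)*(-1) = -1/7 ≈ -0.14286)
N(c, n) = 1 (N(c, n) = -1/2*(-2) = 1)
f(X, l) = 13 (f(X, l) = 9 + (-2 + 6) = 9 + 4 = 13)
S(x, w) = 1 + 13*w (S(x, w) = 1 + w*13 = 1 + 13*w)
(S(11, 4) + 89)**2 = ((1 + 13*4) + 89)**2 = ((1 + 52) + 89)**2 = (53 + 89)**2 = 142**2 = 20164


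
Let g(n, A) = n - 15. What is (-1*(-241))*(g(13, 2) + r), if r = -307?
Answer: -74469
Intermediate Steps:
g(n, A) = -15 + n
(-1*(-241))*(g(13, 2) + r) = (-1*(-241))*((-15 + 13) - 307) = 241*(-2 - 307) = 241*(-309) = -74469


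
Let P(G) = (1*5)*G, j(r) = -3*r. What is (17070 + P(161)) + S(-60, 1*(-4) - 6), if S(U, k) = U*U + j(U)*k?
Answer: 19675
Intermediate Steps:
S(U, k) = U² - 3*U*k (S(U, k) = U*U + (-3*U)*k = U² - 3*U*k)
P(G) = 5*G
(17070 + P(161)) + S(-60, 1*(-4) - 6) = (17070 + 5*161) - 60*(-60 - 3*(1*(-4) - 6)) = (17070 + 805) - 60*(-60 - 3*(-4 - 6)) = 17875 - 60*(-60 - 3*(-10)) = 17875 - 60*(-60 + 30) = 17875 - 60*(-30) = 17875 + 1800 = 19675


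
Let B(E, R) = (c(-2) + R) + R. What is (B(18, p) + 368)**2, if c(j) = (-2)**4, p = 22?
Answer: 183184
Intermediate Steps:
c(j) = 16
B(E, R) = 16 + 2*R (B(E, R) = (16 + R) + R = 16 + 2*R)
(B(18, p) + 368)**2 = ((16 + 2*22) + 368)**2 = ((16 + 44) + 368)**2 = (60 + 368)**2 = 428**2 = 183184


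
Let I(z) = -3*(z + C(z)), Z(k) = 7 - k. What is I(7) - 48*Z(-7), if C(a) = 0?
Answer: -693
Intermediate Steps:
I(z) = -3*z (I(z) = -3*(z + 0) = -3*z)
I(7) - 48*Z(-7) = -3*7 - 48*(7 - 1*(-7)) = -21 - 48*(7 + 7) = -21 - 48*14 = -21 - 672 = -693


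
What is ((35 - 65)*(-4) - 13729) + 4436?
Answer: -9173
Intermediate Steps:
((35 - 65)*(-4) - 13729) + 4436 = (-30*(-4) - 13729) + 4436 = (120 - 13729) + 4436 = -13609 + 4436 = -9173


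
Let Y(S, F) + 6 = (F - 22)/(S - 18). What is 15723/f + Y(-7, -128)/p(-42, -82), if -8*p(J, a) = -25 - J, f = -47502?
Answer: -1747/5278 ≈ -0.33100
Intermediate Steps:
p(J, a) = 25/8 + J/8 (p(J, a) = -(-25 - J)/8 = 25/8 + J/8)
Y(S, F) = -6 + (-22 + F)/(-18 + S) (Y(S, F) = -6 + (F - 22)/(S - 18) = -6 + (-22 + F)/(-18 + S))
15723/f + Y(-7, -128)/p(-42, -82) = 15723/(-47502) + ((86 - 128 - 6*(-7))/(-18 - 7))/(25/8 + (1/8)*(-42)) = 15723*(-1/47502) + ((86 - 128 + 42)/(-25))/(25/8 - 21/4) = -1747/5278 + (-1/25*0)/(-17/8) = -1747/5278 + 0*(-8/17) = -1747/5278 + 0 = -1747/5278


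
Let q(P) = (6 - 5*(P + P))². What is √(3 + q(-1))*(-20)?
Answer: -20*√259 ≈ -321.87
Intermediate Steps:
q(P) = (6 - 10*P)²
√(3 + q(-1))*(-20) = √(3 + 4*(-3 + 5*(-1))²)*(-20) = √(3 + 4*(-3 - 5)²)*(-20) = √(3 + 4*(-8)²)*(-20) = √(3 + 4*64)*(-20) = √(3 + 256)*(-20) = √259*(-20) = -20*√259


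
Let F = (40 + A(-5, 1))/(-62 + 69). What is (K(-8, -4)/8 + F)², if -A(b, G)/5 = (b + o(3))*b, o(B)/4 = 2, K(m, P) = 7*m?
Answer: 4356/49 ≈ 88.898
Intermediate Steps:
o(B) = 8 (o(B) = 4*2 = 8)
A(b, G) = -5*b*(8 + b) (A(b, G) = -5*(b + 8)*b = -5*(8 + b)*b = -5*b*(8 + b))
F = 115/7 (F = (40 - 5*(-5)*(8 - 5))/(-62 + 69) = (40 - 5*(-5)*3)/7 = (40 + 75)*(⅐) = 115*(⅐) = 115/7 ≈ 16.429)
(K(-8, -4)/8 + F)² = ((7*(-8))/8 + 115/7)² = (-56*⅛ + 115/7)² = (-7 + 115/7)² = (66/7)² = 4356/49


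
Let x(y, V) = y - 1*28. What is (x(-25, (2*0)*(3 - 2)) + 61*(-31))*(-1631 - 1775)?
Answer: 6621264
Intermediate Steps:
x(y, V) = -28 + y (x(y, V) = y - 28 = -28 + y)
(x(-25, (2*0)*(3 - 2)) + 61*(-31))*(-1631 - 1775) = ((-28 - 25) + 61*(-31))*(-1631 - 1775) = (-53 - 1891)*(-3406) = -1944*(-3406) = 6621264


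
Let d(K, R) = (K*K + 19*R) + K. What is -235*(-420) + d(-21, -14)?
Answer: 98854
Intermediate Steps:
d(K, R) = K + K**2 + 19*R (d(K, R) = (K**2 + 19*R) + K = K + K**2 + 19*R)
-235*(-420) + d(-21, -14) = -235*(-420) + (-21 + (-21)**2 + 19*(-14)) = 98700 + (-21 + 441 - 266) = 98700 + 154 = 98854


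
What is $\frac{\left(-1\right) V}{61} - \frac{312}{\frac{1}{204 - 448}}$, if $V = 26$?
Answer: $\frac{4643782}{61} \approx 76128.0$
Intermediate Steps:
$\frac{\left(-1\right) V}{61} - \frac{312}{\frac{1}{204 - 448}} = \frac{\left(-1\right) 26}{61} - \frac{312}{\frac{1}{204 - 448}} = \left(-26\right) \frac{1}{61} - \frac{312}{\frac{1}{-244}} = - \frac{26}{61} - \frac{312}{- \frac{1}{244}} = - \frac{26}{61} - -76128 = - \frac{26}{61} + 76128 = \frac{4643782}{61}$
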